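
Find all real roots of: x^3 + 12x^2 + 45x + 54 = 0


Let p(x) = x^3 + 12x^2 + 45x + 54. By the rational root theorem (leading coefficient 1), any rational root is an integer divisor of 54: try ±1, ±2, ... in turn.
Test x = 1: value = 112 ≠ 0.
Test x = -1: value = 20 ≠ 0.
Test x = 2: value = 200 ≠ 0.
Test x = -2: value = 4 ≠ 0.
Test x = 3: value = 324 ≠ 0.
Test x = -3: value = 0 ✓, so (x + 3) is a factor.
Synthetic division by (x + 3): bring down 1; 1(-3) + 12 = 9; 9(-3) + 45 = 18; 18(-3) + 54 = 0 → quotient x^2 + 9x + 18, remainder 0.
Solve the quadratic x^2 + 9x + 18 = 0: discriminant = 9^2 - 4(1)(18) = 81 - 72 = 9.
sqrt(9) = 3, so x = (-9 ± 3)/2: x = -3 or x = -6.

x = -6, x = -3 (multiplicity 2)


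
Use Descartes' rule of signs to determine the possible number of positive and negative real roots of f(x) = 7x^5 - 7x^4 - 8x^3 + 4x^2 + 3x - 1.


Descartes' rule of signs:

For positive roots, count sign changes in f(x) = 7x^5 - 7x^4 - 8x^3 + 4x^2 + 3x - 1:
Signs of coefficients: +, -, -, +, +, -
Number of sign changes: 3
Possible positive real roots: 3, 1

For negative roots, examine f(-x) = -7x^5 - 7x^4 + 8x^3 + 4x^2 - 3x - 1:
Signs of coefficients: -, -, +, +, -, -
Number of sign changes: 2
Possible negative real roots: 2, 0

Positive roots: 3 or 1; Negative roots: 2 or 0


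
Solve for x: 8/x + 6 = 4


Subtract 6 from both sides: 8/x = -2
Multiply both sides by x: 8 = -2 * x
Divide by -2: x = -4

x = -4


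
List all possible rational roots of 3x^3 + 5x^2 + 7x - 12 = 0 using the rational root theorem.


Rational root theorem: possible roots are ±p/q where:
  p divides the constant term (-12): p ∈ {1, 2, 3, 4, 6, 12}
  q divides the leading coefficient (3): q ∈ {1, 3}

All possible rational roots: -12, -6, -4, -3, -2, -4/3, -1, -2/3, -1/3, 1/3, 2/3, 1, 4/3, 2, 3, 4, 6, 12

-12, -6, -4, -3, -2, -4/3, -1, -2/3, -1/3, 1/3, 2/3, 1, 4/3, 2, 3, 4, 6, 12


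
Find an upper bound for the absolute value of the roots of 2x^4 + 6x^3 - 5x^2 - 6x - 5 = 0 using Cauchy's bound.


Cauchy's bound: all roots r satisfy |r| <= 1 + max(|a_i/a_n|) for i = 0,...,n-1
where a_n is the leading coefficient.

Coefficients: [2, 6, -5, -6, -5]
Leading coefficient a_n = 2
Ratios |a_i/a_n|: 3, 5/2, 3, 5/2
Maximum ratio: 3
Cauchy's bound: |r| <= 1 + 3 = 4

Upper bound = 4


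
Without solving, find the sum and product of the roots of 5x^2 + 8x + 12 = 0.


By Vieta's formulas for ax^2 + bx + c = 0:
  Sum of roots = -b/a
  Product of roots = c/a

Here a = 5, b = 8, c = 12
Sum = -(8)/5 = -8/5
Product = 12/5 = 12/5

Sum = -8/5, Product = 12/5


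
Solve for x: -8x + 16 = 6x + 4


Starting with: -8x + 16 = 6x + 4
Move all x terms to left: (-8 - 6)x = 4 - 16
Simplify: -14x = -12
Divide both sides by -14: x = 6/7

x = 6/7


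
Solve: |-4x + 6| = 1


An absolute value equation |expr| = 1 gives two cases:
Case 1: -4x + 6 = 1
  -4x = -5, so x = 5/4
Case 2: -4x + 6 = -1
  -4x = -7, so x = 7/4

x = 5/4, x = 7/4


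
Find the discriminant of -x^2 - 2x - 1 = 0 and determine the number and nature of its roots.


For ax^2 + bx + c = 0, discriminant D = b^2 - 4ac
Here a = -1, b = -2, c = -1
D = (-2)^2 - 4(-1)(-1) = 4 - 4 = 0

D = 0
The equation has exactly 1 real root (a repeated/double root).

Discriminant = 0, 1 repeated real root


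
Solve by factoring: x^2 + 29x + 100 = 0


We need two numbers that multiply to 100 and add to 29.
Those numbers are 25 and 4 (since 25 * 4 = 100 and 25 + 4 = 29).
So x^2 + 29x + 100 = (x + 25)(x + 4) = 0
Setting each factor to zero: x = -25 or x = -4

x = -25, x = -4


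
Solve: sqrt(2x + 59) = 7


Square both sides: 2x + 59 = 7^2 = 49
2x = 49 - 59 = -10
x = -5
Check: sqrt(2*(-5) + 59) = sqrt(49) = 7 ✓

x = -5


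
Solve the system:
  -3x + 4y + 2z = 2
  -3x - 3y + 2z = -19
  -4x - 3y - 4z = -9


Using Cramer's rule. Expand each determinant along the first row.
D  = (-3)*[(-3)*(-4) - 2*(-3)] - 4*[(-3)*(-4) - 2*(-4)] + 2*[(-3)*(-3) - (-3)*(-4)]
  = (-3)*(18) - 4*(20) + 2*(-3) = -140
Dx = 2*[(-3)*(-4) - 2*(-3)] - 4*[(-19)*(-4) - 2*(-9)] + 2*[(-19)*(-3) - (-3)*(-9)]
  = 2*(18) - 4*(94) + 2*(30) = -280
Dy = (-3)*[(-19)*(-4) - 2*(-9)] - 2*[(-3)*(-4) - 2*(-4)] + 2*[(-3)*(-9) - (-19)*(-4)]
  = (-3)*(94) - 2*(20) + 2*(-49) = -420
Dz = (-3)*[(-3)*(-9) - (-19)*(-3)] - 4*[(-3)*(-9) - (-19)*(-4)] + 2*[(-3)*(-3) - (-3)*(-4)]
  = (-3)*(-30) - 4*(-49) + 2*(-3) = 280
x = Dx/D = -280/-140 = 2, y = Dy/D = -420/-140 = 3, z = Dz/D = 280/-140 = -2
Check eq1: (-3)(2) + (4)(3) + (2)(-2) = 2 = 2 ✓
Check eq2: (-3)(2) + (-3)(3) + (2)(-2) = -19 = -19 ✓
Check eq3: (-4)(2) + (-3)(3) + (-4)(-2) = -9 = -9 ✓

x = 2, y = 3, z = -2


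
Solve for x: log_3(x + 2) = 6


Convert to exponential form: x + 2 = 3^6 = 729
x = 729 - 2 = 727
Check: log_3(727 + 2) = log_3(729) = log_3(729) = 6 ✓

x = 727


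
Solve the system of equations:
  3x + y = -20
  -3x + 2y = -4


Using Cramer's rule:
Determinant D = (3)(2) - (-3)(1) = 6 + 3 = 9
Dx = (-20)(2) - (-4)(1) = -40 + 4 = -36
Dy = (3)(-4) - (-3)(-20) = -12 - 60 = -72
x = Dx/D = -36/9 = -4
y = Dy/D = -72/9 = -8

x = -4, y = -8


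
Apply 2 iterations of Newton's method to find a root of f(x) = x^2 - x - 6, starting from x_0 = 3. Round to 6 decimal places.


Newton's method: x_(n+1) = x_n - f(x_n)/f'(x_n)
f(x) = x^2 - x - 6
f'(x) = 2x - 1

Iteration 1:
  f(3.000000) = 0.000000
  f'(3.000000) = 5.000000
  x_1 = 3.000000 - (0.000000)/(5.000000) = 3.000000

Iteration 2:
  f(3.000000) = 0.000000
  f'(3.000000) = 5.000000
  x_2 = 3.000000 - (0.000000)/(5.000000) = 3.000000

x_2 = 3.000000


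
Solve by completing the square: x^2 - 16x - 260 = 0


Start: x^2 - 16x - 260 = 0
Move constant: x^2 - 16x = 260
Half of -16 is -8, squared is 64
Add 64 to both sides: x^2 - 16x + 64 = 324
(x - 8)^2 = 324
x - 8 = ±18
x = 8 + 18 = 26 or x = 8 - 18 = -10

x = -10, x = 26


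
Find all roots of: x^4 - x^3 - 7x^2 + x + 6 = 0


Let p(x) = x^4 - x^3 - 7x^2 + x + 6. By the rational root theorem (leading coefficient 1), any rational root is an integer divisor of 6: try ±1, ±2, ... in turn.
Test x = 1: value = 0 ✓, so (x - 1) is a factor.
Synthetic division by (x - 1): bring down 1; 1(1) - 1 = 0; 0(1) - 7 = -7; (-7)(1) + 1 = -6; (-6)(1) + 6 = 0 → quotient x^3 - 7x - 6, remainder 0.
Continue with the quotient x^3 - 7x - 6 (candidates must divide 6; re-test x = 1 first in case it repeats).
Test x = 1: value = -12 ≠ 0.
Test x = -1: value = 0 ✓, so (x + 1) is a factor.
Synthetic division by (x + 1): bring down 1; 1(-1) + 0 = -1; (-1)(-1) - 7 = -6; (-6)(-1) - 6 = 0 → quotient x^2 - x - 6, remainder 0.
Solve the quadratic x^2 - x - 6 = 0: discriminant = (-1)^2 - 4(1)(-6) = 1 + 24 = 25.
sqrt(25) = 5, so x = (1 ± 5)/2: x = 3 or x = -2.
Collecting all roots found:

x = -2, x = -1, x = 1, x = 3


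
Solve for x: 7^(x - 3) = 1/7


Express both sides with the same base.
1/7 = 7^(-1)
Since the bases match, equate exponents: x - 3 = -1
So x = -1 - (-3) = 2

x = 2


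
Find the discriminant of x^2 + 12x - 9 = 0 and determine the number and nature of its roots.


For ax^2 + bx + c = 0, discriminant D = b^2 - 4ac
Here a = 1, b = 12, c = -9
D = (12)^2 - 4(1)(-9) = 144 + 36 = 180

D = 180 > 0 but not a perfect square
The equation has 2 distinct real irrational roots.

Discriminant = 180, 2 distinct real irrational roots


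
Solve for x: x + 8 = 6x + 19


Starting with: x + 8 = 6x + 19
Move all x terms to left: (1 - 6)x = 19 - 8
Simplify: -5x = 11
Divide both sides by -5: x = -11/5

x = -11/5


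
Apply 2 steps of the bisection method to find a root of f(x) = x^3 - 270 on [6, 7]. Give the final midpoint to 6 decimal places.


f(x) = x^3 - 270
f(6) = -54 < 0
f(7) = 73 > 0

Step 1: midpoint = (6.000000 + 7.000000)/2 = 6.500000
  f(6.500000) = 4.625000
  f(mid) > 0, so root is in [6.000000, 6.500000]

Step 2: midpoint = (6.000000 + 6.500000)/2 = 6.250000
  f(6.250000) = -25.859375
  f(mid) < 0, so root is in [6.250000, 6.500000]

midpoint = 6.250000


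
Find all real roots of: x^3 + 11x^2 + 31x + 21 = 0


Let p(x) = x^3 + 11x^2 + 31x + 21. By the rational root theorem (leading coefficient 1), any rational root is an integer divisor of 21: try ±1, ±2, ... in turn.
Test x = 1: value = 64 ≠ 0.
Test x = -1: value = 0 ✓, so (x + 1) is a factor.
Synthetic division by (x + 1): bring down 1; 1(-1) + 11 = 10; 10(-1) + 31 = 21; 21(-1) + 21 = 0 → quotient x^2 + 10x + 21, remainder 0.
Solve the quadratic x^2 + 10x + 21 = 0: discriminant = 10^2 - 4(1)(21) = 100 - 84 = 16.
sqrt(16) = 4, so x = (-10 ± 4)/2: x = -3 or x = -7.

x = -7, x = -3, x = -1


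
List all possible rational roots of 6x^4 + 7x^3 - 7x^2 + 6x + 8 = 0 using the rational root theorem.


Rational root theorem: possible roots are ±p/q where:
  p divides the constant term (8): p ∈ {1, 2, 4, 8}
  q divides the leading coefficient (6): q ∈ {1, 2, 3, 6}

All possible rational roots: -8, -4, -8/3, -2, -4/3, -1, -2/3, -1/2, -1/3, -1/6, 1/6, 1/3, 1/2, 2/3, 1, 4/3, 2, 8/3, 4, 8

-8, -4, -8/3, -2, -4/3, -1, -2/3, -1/2, -1/3, -1/6, 1/6, 1/3, 1/2, 2/3, 1, 4/3, 2, 8/3, 4, 8


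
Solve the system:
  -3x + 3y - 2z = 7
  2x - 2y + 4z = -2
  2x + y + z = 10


Using Cramer's rule. Expand each determinant along the first row.
D  = (-3)*[(-2)*1 - 4*1] - 3*[2*1 - 4*2] + (-2)*[2*1 - (-2)*2]
  = (-3)*(-6) - 3*(-6) + (-2)*(6) = 24
Dx = 7*[(-2)*1 - 4*1] - 3*[(-2)*1 - 4*10] + (-2)*[(-2)*1 - (-2)*10]
  = 7*(-6) - 3*(-42) + (-2)*(18) = 48
Dy = (-3)*[(-2)*1 - 4*10] - 7*[2*1 - 4*2] + (-2)*[2*10 - (-2)*2]
  = (-3)*(-42) - 7*(-6) + (-2)*(24) = 120
Dz = (-3)*[(-2)*10 - (-2)*1] - 3*[2*10 - (-2)*2] + 7*[2*1 - (-2)*2]
  = (-3)*(-18) - 3*(24) + 7*(6) = 24
x = Dx/D = 48/24 = 2, y = Dy/D = 120/24 = 5, z = Dz/D = 24/24 = 1
Check eq1: (-3)(2) + (3)(5) + (-2)(1) = 7 = 7 ✓
Check eq2: (2)(2) + (-2)(5) + (4)(1) = -2 = -2 ✓
Check eq3: (2)(2) + (1)(5) + (1)(1) = 10 = 10 ✓

x = 2, y = 5, z = 1


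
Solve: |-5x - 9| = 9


An absolute value equation |expr| = 9 gives two cases:
Case 1: -5x - 9 = 9
  -5x = 18, so x = -18/5
Case 2: -5x - 9 = -9
  -5x = 0, so x = 0

x = -18/5, x = 0


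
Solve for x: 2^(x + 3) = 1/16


Express both sides with the same base.
1/16 = 2^(-4)
Since the bases match, equate exponents: x + 3 = -4
So x = -4 - (3) = -7

x = -7


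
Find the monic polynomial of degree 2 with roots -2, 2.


A monic polynomial with roots -2, 2 is:
p(x) = (x + 2)(x - 2)
After multiplying by (x + 2): x + 2
After multiplying by (x - 2): x^2 - 4

x^2 - 4


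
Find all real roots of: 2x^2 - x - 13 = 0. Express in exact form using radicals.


Using the quadratic formula: x = (-b ± sqrt(b^2 - 4ac)) / (2a)
Here a = 2, b = -1, c = -13
Discriminant = b^2 - 4ac = (-1)^2 - 4(2)(-13) = 1 + 104 = 105
Since discriminant = 105 > 0, there are two real roots.
x = (1 ± sqrt(105)) / 4
Numerically: x ≈ 2.8117 or x ≈ -2.3117

x = (1 + sqrt(105)) / 4 or x = (1 - sqrt(105)) / 4


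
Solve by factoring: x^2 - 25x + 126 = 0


We need two numbers that multiply to 126 and add to -25.
Those numbers are -7 and -18 (since (-7) * (-18) = 126 and (-7) + (-18) = -25).
So x^2 - 25x + 126 = (x - 7)(x - 18) = 0
Setting each factor to zero: x = 7 or x = 18

x = 7, x = 18


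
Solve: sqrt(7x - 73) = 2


Square both sides: 7x - 73 = 2^2 = 4
7x = 4 + 73 = 77
x = 11
Check: sqrt(7*11 - 73) = sqrt(4) = 2 ✓

x = 11


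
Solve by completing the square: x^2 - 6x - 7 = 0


Start: x^2 - 6x - 7 = 0
Move constant: x^2 - 6x = 7
Half of -6 is -3, squared is 9
Add 9 to both sides: x^2 - 6x + 9 = 16
(x - 3)^2 = 16
x - 3 = ±4
x = 3 + 4 = 7 or x = 3 - 4 = -1

x = -1, x = 7


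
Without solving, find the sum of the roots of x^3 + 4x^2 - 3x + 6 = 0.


By Vieta's formulas for x^3 + bx^2 + cx + d = 0:
  r1 + r2 + r3 = -b/a = -4
  r1*r2 + r1*r3 + r2*r3 = c/a = -3
  r1*r2*r3 = -d/a = -6


Sum = -4


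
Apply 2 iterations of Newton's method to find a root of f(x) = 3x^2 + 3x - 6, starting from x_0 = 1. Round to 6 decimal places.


Newton's method: x_(n+1) = x_n - f(x_n)/f'(x_n)
f(x) = 3x^2 + 3x - 6
f'(x) = 6x + 3

Iteration 1:
  f(1.000000) = 0.000000
  f'(1.000000) = 9.000000
  x_1 = 1.000000 - (0.000000)/(9.000000) = 1.000000

Iteration 2:
  f(1.000000) = 0.000000
  f'(1.000000) = 9.000000
  x_2 = 1.000000 - (0.000000)/(9.000000) = 1.000000

x_2 = 1.000000


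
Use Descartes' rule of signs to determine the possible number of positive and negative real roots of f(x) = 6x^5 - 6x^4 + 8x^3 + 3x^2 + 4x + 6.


Descartes' rule of signs:

For positive roots, count sign changes in f(x) = 6x^5 - 6x^4 + 8x^3 + 3x^2 + 4x + 6:
Signs of coefficients: +, -, +, +, +, +
Number of sign changes: 2
Possible positive real roots: 2, 0

For negative roots, examine f(-x) = -6x^5 - 6x^4 - 8x^3 + 3x^2 - 4x + 6:
Signs of coefficients: -, -, -, +, -, +
Number of sign changes: 3
Possible negative real roots: 3, 1

Positive roots: 2 or 0; Negative roots: 3 or 1


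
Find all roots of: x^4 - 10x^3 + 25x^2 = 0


The lowest-degree term is x^2, so x = 0 is a root with multiplicity 2. Factor out x^2:
  x^2 - 10x + 25 = 0
Solve the quadratic x^2 - 10x + 25 = 0: discriminant = (-10)^2 - 4(1)(25) = 100 - 100 = 0.
Discriminant = 0, so a double root: x = 10/2 = 5.
Collecting all roots found:

x = 0 (multiplicity 2), x = 5 (multiplicity 2)


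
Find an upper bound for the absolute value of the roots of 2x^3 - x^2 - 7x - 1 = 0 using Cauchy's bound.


Cauchy's bound: all roots r satisfy |r| <= 1 + max(|a_i/a_n|) for i = 0,...,n-1
where a_n is the leading coefficient.

Coefficients: [2, -1, -7, -1]
Leading coefficient a_n = 2
Ratios |a_i/a_n|: 1/2, 7/2, 1/2
Maximum ratio: 7/2
Cauchy's bound: |r| <= 1 + 7/2 = 9/2

Upper bound = 9/2


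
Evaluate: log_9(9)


We need the exponent such that 9^? = 9
9^1 = 9
Therefore log_9(9) = 1

1


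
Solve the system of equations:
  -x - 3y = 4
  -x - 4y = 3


Using Cramer's rule:
Determinant D = (-1)(-4) - (-1)(-3) = 4 - 3 = 1
Dx = (4)(-4) - (3)(-3) = -16 + 9 = -7
Dy = (-1)(3) - (-1)(4) = -3 + 4 = 1
x = Dx/D = -7/1 = -7
y = Dy/D = 1/1 = 1

x = -7, y = 1


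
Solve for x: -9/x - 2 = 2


Subtract -2 from both sides: -9/x = 4
Multiply both sides by x: -9 = 4 * x
Divide by 4: x = -9/4

x = -9/4


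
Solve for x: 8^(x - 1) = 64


Express both sides with the same base.
64 = 8^2
Since the bases match, equate exponents: x - 1 = 2
So x = 2 - (-1) = 3

x = 3


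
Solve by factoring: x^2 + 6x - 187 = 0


We need two numbers that multiply to -187 and add to 6.
Those numbers are 17 and -11 (since 17 * (-11) = -187 and 17 + (-11) = 6).
So x^2 + 6x - 187 = (x + 17)(x - 11) = 0
Setting each factor to zero: x = -17 or x = 11

x = -17, x = 11


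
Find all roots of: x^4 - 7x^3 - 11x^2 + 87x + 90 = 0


Let p(x) = x^4 - 7x^3 - 11x^2 + 87x + 90. By the rational root theorem (leading coefficient 1), any rational root is an integer divisor of 90: try ±1, ±2, ... in turn.
Test x = 1: value = 160 ≠ 0.
Test x = -1: value = 0 ✓, so (x + 1) is a factor.
Synthetic division by (x + 1): bring down 1; 1(-1) - 7 = -8; (-8)(-1) - 11 = -3; (-3)(-1) + 87 = 90; 90(-1) + 90 = 0 → quotient x^3 - 8x^2 - 3x + 90, remainder 0.
Continue with the quotient x^3 - 8x^2 - 3x + 90 (candidates must divide 90; re-test x = -1 first in case it repeats).
Test x = -1: value = 84 ≠ 0.
Test x = 2: value = 60 ≠ 0.
Test x = -2: value = 56 ≠ 0.
Test x = 3: value = 36 ≠ 0.
Test x = -3: value = 0 ✓, so (x + 3) is a factor.
Synthetic division by (x + 3): bring down 1; 1(-3) - 8 = -11; (-11)(-3) - 3 = 30; 30(-3) + 90 = 0 → quotient x^2 - 11x + 30, remainder 0.
Solve the quadratic x^2 - 11x + 30 = 0: discriminant = (-11)^2 - 4(1)(30) = 121 - 120 = 1.
sqrt(1) = 1, so x = (11 ± 1)/2: x = 6 or x = 5.
Collecting all roots found:

x = -3, x = -1, x = 5, x = 6


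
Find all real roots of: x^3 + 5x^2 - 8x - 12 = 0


Let p(x) = x^3 + 5x^2 - 8x - 12. By the rational root theorem (leading coefficient 1), any rational root is an integer divisor of 12: try ±1, ±2, ... in turn.
Test x = 1: value = -14 ≠ 0.
Test x = -1: value = 0 ✓, so (x + 1) is a factor.
Synthetic division by (x + 1): bring down 1; 1(-1) + 5 = 4; 4(-1) - 8 = -12; (-12)(-1) - 12 = 0 → quotient x^2 + 4x - 12, remainder 0.
Solve the quadratic x^2 + 4x - 12 = 0: discriminant = 4^2 - 4(1)(-12) = 16 + 48 = 64.
sqrt(64) = 8, so x = (-4 ± 8)/2: x = 2 or x = -6.

x = -6, x = -1, x = 2


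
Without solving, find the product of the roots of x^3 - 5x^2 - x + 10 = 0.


By Vieta's formulas for x^3 + bx^2 + cx + d = 0:
  r1 + r2 + r3 = -b/a = 5
  r1*r2 + r1*r3 + r2*r3 = c/a = -1
  r1*r2*r3 = -d/a = -10


Product = -10


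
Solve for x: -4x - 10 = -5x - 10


Starting with: -4x - 10 = -5x - 10
Move all x terms to left: (-4 + 5)x = -10 + 10
Simplify: x = 0
Divide both sides by 1: x = 0

x = 0


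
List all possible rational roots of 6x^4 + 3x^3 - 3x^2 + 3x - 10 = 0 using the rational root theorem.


Rational root theorem: possible roots are ±p/q where:
  p divides the constant term (-10): p ∈ {1, 2, 5, 10}
  q divides the leading coefficient (6): q ∈ {1, 2, 3, 6}

All possible rational roots: -10, -5, -10/3, -5/2, -2, -5/3, -1, -5/6, -2/3, -1/2, -1/3, -1/6, 1/6, 1/3, 1/2, 2/3, 5/6, 1, 5/3, 2, 5/2, 10/3, 5, 10

-10, -5, -10/3, -5/2, -2, -5/3, -1, -5/6, -2/3, -1/2, -1/3, -1/6, 1/6, 1/3, 1/2, 2/3, 5/6, 1, 5/3, 2, 5/2, 10/3, 5, 10


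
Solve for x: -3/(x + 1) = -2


Multiply both sides by (x + 1): -3 = -2(x + 1)
Distribute: -3 = -2x - 2
-2x = -3 + 2 = -1
x = 1/2

x = 1/2


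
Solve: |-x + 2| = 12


An absolute value equation |expr| = 12 gives two cases:
Case 1: -x + 2 = 12
  -x = 10, so x = -10
Case 2: -x + 2 = -12
  -x = -14, so x = 14

x = -10, x = 14


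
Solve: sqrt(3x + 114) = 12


Square both sides: 3x + 114 = 12^2 = 144
3x = 144 - 114 = 30
x = 10
Check: sqrt(3*10 + 114) = sqrt(144) = 12 ✓

x = 10


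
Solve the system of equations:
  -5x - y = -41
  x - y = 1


Using Cramer's rule:
Determinant D = (-5)(-1) - (1)(-1) = 5 + 1 = 6
Dx = (-41)(-1) - (1)(-1) = 41 + 1 = 42
Dy = (-5)(1) - (1)(-41) = -5 + 41 = 36
x = Dx/D = 42/6 = 7
y = Dy/D = 36/6 = 6

x = 7, y = 6


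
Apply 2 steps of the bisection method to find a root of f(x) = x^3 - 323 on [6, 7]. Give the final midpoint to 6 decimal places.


f(x) = x^3 - 323
f(6) = -107 < 0
f(7) = 20 > 0

Step 1: midpoint = (6.000000 + 7.000000)/2 = 6.500000
  f(6.500000) = -48.375000
  f(mid) < 0, so root is in [6.500000, 7.000000]

Step 2: midpoint = (6.500000 + 7.000000)/2 = 6.750000
  f(6.750000) = -15.453125
  f(mid) < 0, so root is in [6.750000, 7.000000]

midpoint = 6.750000


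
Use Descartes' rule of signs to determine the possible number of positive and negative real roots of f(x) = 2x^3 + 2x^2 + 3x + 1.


Descartes' rule of signs:

For positive roots, count sign changes in f(x) = 2x^3 + 2x^2 + 3x + 1:
Signs of coefficients: +, +, +, +
Number of sign changes: 0
Possible positive real roots: 0

For negative roots, examine f(-x) = -2x^3 + 2x^2 - 3x + 1:
Signs of coefficients: -, +, -, +
Number of sign changes: 3
Possible negative real roots: 3, 1

Positive roots: 0; Negative roots: 3 or 1


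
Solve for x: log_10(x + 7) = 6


Convert to exponential form: x + 7 = 10^6 = 1000000
x = 1000000 - 7 = 999993
Check: log_10(999993 + 7) = log_10(1000000) = log_10(1000000) = 6 ✓

x = 999993


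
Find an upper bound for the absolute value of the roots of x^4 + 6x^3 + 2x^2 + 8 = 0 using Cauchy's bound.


Cauchy's bound: all roots r satisfy |r| <= 1 + max(|a_i/a_n|) for i = 0,...,n-1
where a_n is the leading coefficient.

Coefficients: [1, 6, 2, 0, 8]
Leading coefficient a_n = 1
Ratios |a_i/a_n|: 6, 2, 0, 8
Maximum ratio: 8
Cauchy's bound: |r| <= 1 + 8 = 9

Upper bound = 9


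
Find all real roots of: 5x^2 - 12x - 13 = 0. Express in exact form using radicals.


Using the quadratic formula: x = (-b ± sqrt(b^2 - 4ac)) / (2a)
Here a = 5, b = -12, c = -13
Discriminant = b^2 - 4ac = (-12)^2 - 4(5)(-13) = 144 + 260 = 404
Since discriminant = 404 > 0, there are two real roots.
x = (12 ± 2*sqrt(101)) / 10
Simplifying: x = (6 ± sqrt(101)) / 5
Numerically: x ≈ 3.2100 or x ≈ -0.8100

x = (6 + sqrt(101)) / 5 or x = (6 - sqrt(101)) / 5


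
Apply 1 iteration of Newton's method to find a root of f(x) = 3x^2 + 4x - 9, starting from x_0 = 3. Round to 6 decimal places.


Newton's method: x_(n+1) = x_n - f(x_n)/f'(x_n)
f(x) = 3x^2 + 4x - 9
f'(x) = 6x + 4

Iteration 1:
  f(3.000000) = 30.000000
  f'(3.000000) = 22.000000
  x_1 = 3.000000 - (30.000000)/(22.000000) = 1.636364

x_1 = 1.636364


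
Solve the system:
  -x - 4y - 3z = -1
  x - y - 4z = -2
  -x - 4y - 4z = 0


Using Cramer's rule. Expand each determinant along the first row.
D  = (-1)*[(-1)*(-4) - (-4)*(-4)] - (-4)*[1*(-4) - (-4)*(-1)] + (-3)*[1*(-4) - (-1)*(-1)]
  = (-1)*(-12) - (-4)*(-8) + (-3)*(-5) = -5
Dx = (-1)*[(-1)*(-4) - (-4)*(-4)] - (-4)*[(-2)*(-4) - (-4)*0] + (-3)*[(-2)*(-4) - (-1)*0]
  = (-1)*(-12) - (-4)*(8) + (-3)*(8) = 20
Dy = (-1)*[(-2)*(-4) - (-4)*0] - (-1)*[1*(-4) - (-4)*(-1)] + (-3)*[1*0 - (-2)*(-1)]
  = (-1)*(8) - (-1)*(-8) + (-3)*(-2) = -10
Dz = (-1)*[(-1)*0 - (-2)*(-4)] - (-4)*[1*0 - (-2)*(-1)] + (-1)*[1*(-4) - (-1)*(-1)]
  = (-1)*(-8) - (-4)*(-2) + (-1)*(-5) = 5
x = Dx/D = 20/-5 = -4, y = Dy/D = -10/-5 = 2, z = Dz/D = 5/-5 = -1
Check eq1: (-1)(-4) + (-4)(2) + (-3)(-1) = -1 = -1 ✓
Check eq2: (1)(-4) + (-1)(2) + (-4)(-1) = -2 = -2 ✓
Check eq3: (-1)(-4) + (-4)(2) + (-4)(-1) = 0 = 0 ✓

x = -4, y = 2, z = -1


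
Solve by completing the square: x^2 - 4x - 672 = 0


Start: x^2 - 4x - 672 = 0
Move constant: x^2 - 4x = 672
Half of -4 is -2, squared is 4
Add 4 to both sides: x^2 - 4x + 4 = 676
(x - 2)^2 = 676
x - 2 = ±26
x = 2 + 26 = 28 or x = 2 - 26 = -24

x = -24, x = 28


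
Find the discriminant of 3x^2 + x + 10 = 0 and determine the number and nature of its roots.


For ax^2 + bx + c = 0, discriminant D = b^2 - 4ac
Here a = 3, b = 1, c = 10
D = (1)^2 - 4(3)(10) = 1 - 120 = -119

D = -119 < 0
The equation has no real roots (2 complex conjugate roots).

Discriminant = -119, no real roots (2 complex conjugate roots)


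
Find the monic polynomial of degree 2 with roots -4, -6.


A monic polynomial with roots -4, -6 is:
p(x) = (x + 4)(x + 6)
After multiplying by (x + 4): x + 4
After multiplying by (x + 6): x^2 + 10x + 24

x^2 + 10x + 24


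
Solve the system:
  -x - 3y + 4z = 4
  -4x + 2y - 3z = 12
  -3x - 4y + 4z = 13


Using Cramer's rule. Expand each determinant along the first row.
D  = (-1)*[2*4 - (-3)*(-4)] - (-3)*[(-4)*4 - (-3)*(-3)] + 4*[(-4)*(-4) - 2*(-3)]
  = (-1)*(-4) - (-3)*(-25) + 4*(22) = 17
Dx = 4*[2*4 - (-3)*(-4)] - (-3)*[12*4 - (-3)*13] + 4*[12*(-4) - 2*13]
  = 4*(-4) - (-3)*(87) + 4*(-74) = -51
Dy = (-1)*[12*4 - (-3)*13] - 4*[(-4)*4 - (-3)*(-3)] + 4*[(-4)*13 - 12*(-3)]
  = (-1)*(87) - 4*(-25) + 4*(-16) = -51
Dz = (-1)*[2*13 - 12*(-4)] - (-3)*[(-4)*13 - 12*(-3)] + 4*[(-4)*(-4) - 2*(-3)]
  = (-1)*(74) - (-3)*(-16) + 4*(22) = -34
x = Dx/D = -51/17 = -3, y = Dy/D = -51/17 = -3, z = Dz/D = -34/17 = -2
Check eq1: (-1)(-3) + (-3)(-3) + (4)(-2) = 4 = 4 ✓
Check eq2: (-4)(-3) + (2)(-3) + (-3)(-2) = 12 = 12 ✓
Check eq3: (-3)(-3) + (-4)(-3) + (4)(-2) = 13 = 13 ✓

x = -3, y = -3, z = -2


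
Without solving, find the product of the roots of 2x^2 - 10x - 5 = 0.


By Vieta's formulas for ax^2 + bx + c = 0:
  Sum of roots = -b/a
  Product of roots = c/a

Here a = 2, b = -10, c = -5
Sum = -(-10)/2 = 5
Product = -5/2 = -5/2

Product = -5/2


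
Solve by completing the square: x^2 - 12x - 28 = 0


Start: x^2 - 12x - 28 = 0
Move constant: x^2 - 12x = 28
Half of -12 is -6, squared is 36
Add 36 to both sides: x^2 - 12x + 36 = 64
(x - 6)^2 = 64
x - 6 = ±8
x = 6 + 8 = 14 or x = 6 - 8 = -2

x = -2, x = 14


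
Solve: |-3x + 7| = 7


An absolute value equation |expr| = 7 gives two cases:
Case 1: -3x + 7 = 7
  -3x = 0, so x = 0
Case 2: -3x + 7 = -7
  -3x = -14, so x = 14/3

x = 0, x = 14/3


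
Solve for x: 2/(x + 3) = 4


Multiply both sides by (x + 3): 2 = 4(x + 3)
Distribute: 2 = 4x + 12
4x = 2 - 12 = -10
x = -5/2

x = -5/2


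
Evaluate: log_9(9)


We need the exponent such that 9^? = 9
9^1 = 9
Therefore log_9(9) = 1

1


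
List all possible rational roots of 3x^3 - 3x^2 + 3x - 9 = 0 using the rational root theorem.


Rational root theorem: possible roots are ±p/q where:
  p divides the constant term (-9): p ∈ {1, 3, 9}
  q divides the leading coefficient (3): q ∈ {1, 3}

All possible rational roots: -9, -3, -1, -1/3, 1/3, 1, 3, 9

-9, -3, -1, -1/3, 1/3, 1, 3, 9


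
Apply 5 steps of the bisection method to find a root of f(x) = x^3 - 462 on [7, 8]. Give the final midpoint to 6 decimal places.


f(x) = x^3 - 462
f(7) = -119 < 0
f(8) = 50 > 0

Step 1: midpoint = (7.000000 + 8.000000)/2 = 7.500000
  f(7.500000) = -40.125000
  f(mid) < 0, so root is in [7.500000, 8.000000]

Step 2: midpoint = (7.500000 + 8.000000)/2 = 7.750000
  f(7.750000) = 3.484375
  f(mid) > 0, so root is in [7.500000, 7.750000]

Step 3: midpoint = (7.500000 + 7.750000)/2 = 7.625000
  f(7.625000) = -18.677734
  f(mid) < 0, so root is in [7.625000, 7.750000]

Step 4: midpoint = (7.625000 + 7.750000)/2 = 7.687500
  f(7.687500) = -7.686768
  f(mid) < 0, so root is in [7.687500, 7.750000]

Step 5: midpoint = (7.687500 + 7.750000)/2 = 7.718750
  f(7.718750) = -2.123810
  f(mid) < 0, so root is in [7.718750, 7.750000]

midpoint = 7.718750


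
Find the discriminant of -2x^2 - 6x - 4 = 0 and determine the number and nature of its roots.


For ax^2 + bx + c = 0, discriminant D = b^2 - 4ac
Here a = -2, b = -6, c = -4
D = (-6)^2 - 4(-2)(-4) = 36 - 32 = 4

D = 4 > 0 and is a perfect square (sqrt = 2)
The equation has 2 distinct real rational roots.

Discriminant = 4, 2 distinct real rational roots


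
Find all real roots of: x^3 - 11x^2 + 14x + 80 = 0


Let p(x) = x^3 - 11x^2 + 14x + 80. By the rational root theorem (leading coefficient 1), any rational root is an integer divisor of 80: try ±1, ±2, ... in turn.
Test x = 1: value = 84 ≠ 0.
Test x = -1: value = 54 ≠ 0.
Test x = 2: value = 72 ≠ 0.
Test x = -2: value = 0 ✓, so (x + 2) is a factor.
Synthetic division by (x + 2): bring down 1; 1(-2) - 11 = -13; (-13)(-2) + 14 = 40; 40(-2) + 80 = 0 → quotient x^2 - 13x + 40, remainder 0.
Solve the quadratic x^2 - 13x + 40 = 0: discriminant = (-13)^2 - 4(1)(40) = 169 - 160 = 9.
sqrt(9) = 3, so x = (13 ± 3)/2: x = 8 or x = 5.

x = -2, x = 5, x = 8


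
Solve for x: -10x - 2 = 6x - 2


Starting with: -10x - 2 = 6x - 2
Move all x terms to left: (-10 - 6)x = -2 + 2
Simplify: -16x = 0
Divide both sides by -16: x = 0

x = 0


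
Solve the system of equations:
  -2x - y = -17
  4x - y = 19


Using Cramer's rule:
Determinant D = (-2)(-1) - (4)(-1) = 2 + 4 = 6
Dx = (-17)(-1) - (19)(-1) = 17 + 19 = 36
Dy = (-2)(19) - (4)(-17) = -38 + 68 = 30
x = Dx/D = 36/6 = 6
y = Dy/D = 30/6 = 5

x = 6, y = 5


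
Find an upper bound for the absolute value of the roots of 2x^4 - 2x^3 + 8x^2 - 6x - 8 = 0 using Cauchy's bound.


Cauchy's bound: all roots r satisfy |r| <= 1 + max(|a_i/a_n|) for i = 0,...,n-1
where a_n is the leading coefficient.

Coefficients: [2, -2, 8, -6, -8]
Leading coefficient a_n = 2
Ratios |a_i/a_n|: 1, 4, 3, 4
Maximum ratio: 4
Cauchy's bound: |r| <= 1 + 4 = 5

Upper bound = 5


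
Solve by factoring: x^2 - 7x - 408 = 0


We need two numbers that multiply to -408 and add to -7.
Those numbers are -24 and 17 (since (-24) * 17 = -408 and (-24) + 17 = -7).
So x^2 - 7x - 408 = (x - 24)(x + 17) = 0
Setting each factor to zero: x = 24 or x = -17

x = -17, x = 24


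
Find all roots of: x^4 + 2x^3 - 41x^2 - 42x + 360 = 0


Let p(x) = x^4 + 2x^3 - 41x^2 - 42x + 360. By the rational root theorem (leading coefficient 1), any rational root is an integer divisor of 360: try ±1, ±2, ... in turn.
Test x = 1: value = 280 ≠ 0.
Test x = -1: value = 360 ≠ 0.
Test x = 2: value = 144 ≠ 0.
Test x = -2: value = 280 ≠ 0.
Test x = 3: value = 0 ✓, so (x - 3) is a factor.
Synthetic division by (x - 3): bring down 1; 1(3) + 2 = 5; 5(3) - 41 = -26; (-26)(3) - 42 = -120; (-120)(3) + 360 = 0 → quotient x^3 + 5x^2 - 26x - 120, remainder 0.
Continue with the quotient x^3 + 5x^2 - 26x - 120 (candidates must divide 120; re-test x = 3 first in case it repeats).
Test x = 3: value = -126 ≠ 0.
Test x = -3: value = -24 ≠ 0.
Test x = 4: value = -80 ≠ 0.
Test x = -4: value = 0 ✓, so (x + 4) is a factor.
Synthetic division by (x + 4): bring down 1; 1(-4) + 5 = 1; 1(-4) - 26 = -30; (-30)(-4) - 120 = 0 → quotient x^2 + x - 30, remainder 0.
Solve the quadratic x^2 + x - 30 = 0: discriminant = 1^2 - 4(1)(-30) = 1 + 120 = 121.
sqrt(121) = 11, so x = (-1 ± 11)/2: x = 5 or x = -6.
Collecting all roots found:

x = -6, x = -4, x = 3, x = 5


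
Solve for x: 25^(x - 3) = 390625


Express both sides with the same base.
390625 = 25^4
Since the bases match, equate exponents: x - 3 = 4
So x = 4 - (-3) = 7

x = 7


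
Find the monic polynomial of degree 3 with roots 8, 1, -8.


A monic polynomial with roots 8, 1, -8 is:
p(x) = (x - 8)(x - 1)(x + 8)
After multiplying by (x - 8): x - 8
After multiplying by (x - 1): x^2 - 9x + 8
After multiplying by (x + 8): x^3 - x^2 - 64x + 64

x^3 - x^2 - 64x + 64


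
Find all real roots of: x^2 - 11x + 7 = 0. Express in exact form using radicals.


Using the quadratic formula: x = (-b ± sqrt(b^2 - 4ac)) / (2a)
Here a = 1, b = -11, c = 7
Discriminant = b^2 - 4ac = (-11)^2 - 4(1)(7) = 121 - 28 = 93
Since discriminant = 93 > 0, there are two real roots.
x = (11 ± sqrt(93)) / 2
Numerically: x ≈ 10.3218 or x ≈ 0.6782

x = (11 + sqrt(93)) / 2 or x = (11 - sqrt(93)) / 2


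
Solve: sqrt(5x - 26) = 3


Square both sides: 5x - 26 = 3^2 = 9
5x = 9 + 26 = 35
x = 7
Check: sqrt(5*7 - 26) = sqrt(9) = 3 ✓

x = 7


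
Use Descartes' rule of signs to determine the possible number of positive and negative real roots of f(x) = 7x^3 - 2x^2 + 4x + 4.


Descartes' rule of signs:

For positive roots, count sign changes in f(x) = 7x^3 - 2x^2 + 4x + 4:
Signs of coefficients: +, -, +, +
Number of sign changes: 2
Possible positive real roots: 2, 0

For negative roots, examine f(-x) = -7x^3 - 2x^2 - 4x + 4:
Signs of coefficients: -, -, -, +
Number of sign changes: 1
Possible negative real roots: 1

Positive roots: 2 or 0; Negative roots: 1


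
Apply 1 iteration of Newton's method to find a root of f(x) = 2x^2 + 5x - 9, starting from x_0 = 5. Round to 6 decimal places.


Newton's method: x_(n+1) = x_n - f(x_n)/f'(x_n)
f(x) = 2x^2 + 5x - 9
f'(x) = 4x + 5

Iteration 1:
  f(5.000000) = 66.000000
  f'(5.000000) = 25.000000
  x_1 = 5.000000 - (66.000000)/(25.000000) = 2.360000

x_1 = 2.360000


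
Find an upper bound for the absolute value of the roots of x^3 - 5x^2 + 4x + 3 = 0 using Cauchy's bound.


Cauchy's bound: all roots r satisfy |r| <= 1 + max(|a_i/a_n|) for i = 0,...,n-1
where a_n is the leading coefficient.

Coefficients: [1, -5, 4, 3]
Leading coefficient a_n = 1
Ratios |a_i/a_n|: 5, 4, 3
Maximum ratio: 5
Cauchy's bound: |r| <= 1 + 5 = 6

Upper bound = 6


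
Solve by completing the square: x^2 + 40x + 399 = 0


Start: x^2 + 40x + 399 = 0
Move constant: x^2 + 40x = -399
Half of 40 is 20, squared is 400
Add 400 to both sides: x^2 + 40x + 400 = 1
(x + 20)^2 = 1
x + 20 = ±1
x = -20 + 1 = -19 or x = -20 - 1 = -21

x = -21, x = -19


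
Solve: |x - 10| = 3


An absolute value equation |expr| = 3 gives two cases:
Case 1: x - 10 = 3
  x = 13, so x = 13
Case 2: x - 10 = -3
  x = 7, so x = 7

x = 7, x = 13


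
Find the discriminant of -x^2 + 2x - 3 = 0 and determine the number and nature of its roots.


For ax^2 + bx + c = 0, discriminant D = b^2 - 4ac
Here a = -1, b = 2, c = -3
D = (2)^2 - 4(-1)(-3) = 4 - 12 = -8

D = -8 < 0
The equation has no real roots (2 complex conjugate roots).

Discriminant = -8, no real roots (2 complex conjugate roots)


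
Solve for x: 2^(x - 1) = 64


Express both sides with the same base.
64 = 2^6
Since the bases match, equate exponents: x - 1 = 6
So x = 6 - (-1) = 7

x = 7


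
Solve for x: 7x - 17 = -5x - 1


Starting with: 7x - 17 = -5x - 1
Move all x terms to left: (7 + 5)x = -1 + 17
Simplify: 12x = 16
Divide both sides by 12: x = 4/3

x = 4/3


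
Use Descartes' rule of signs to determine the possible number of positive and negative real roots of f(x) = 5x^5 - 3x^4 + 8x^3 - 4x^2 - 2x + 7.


Descartes' rule of signs:

For positive roots, count sign changes in f(x) = 5x^5 - 3x^4 + 8x^3 - 4x^2 - 2x + 7:
Signs of coefficients: +, -, +, -, -, +
Number of sign changes: 4
Possible positive real roots: 4, 2, 0

For negative roots, examine f(-x) = -5x^5 - 3x^4 - 8x^3 - 4x^2 + 2x + 7:
Signs of coefficients: -, -, -, -, +, +
Number of sign changes: 1
Possible negative real roots: 1

Positive roots: 4 or 2 or 0; Negative roots: 1


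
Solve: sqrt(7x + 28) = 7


Square both sides: 7x + 28 = 7^2 = 49
7x = 49 - 28 = 21
x = 3
Check: sqrt(7*3 + 28) = sqrt(49) = 7 ✓

x = 3


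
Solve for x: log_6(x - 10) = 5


Convert to exponential form: x - 10 = 6^5 = 7776
x = 7776 + 10 = 7786
Check: log_6(7786 - 10) = log_6(7776) = log_6(7776) = 5 ✓

x = 7786


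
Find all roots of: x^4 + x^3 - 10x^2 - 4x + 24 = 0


Let p(x) = x^4 + x^3 - 10x^2 - 4x + 24. By the rational root theorem (leading coefficient 1), any rational root is an integer divisor of 24: try ±1, ±2, ... in turn.
Test x = 1: value = 12 ≠ 0.
Test x = -1: value = 18 ≠ 0.
Test x = 2: value = 0 ✓, so (x - 2) is a factor.
Synthetic division by (x - 2): bring down 1; 1(2) + 1 = 3; 3(2) - 10 = -4; (-4)(2) - 4 = -12; (-12)(2) + 24 = 0 → quotient x^3 + 3x^2 - 4x - 12, remainder 0.
Continue with the quotient x^3 + 3x^2 - 4x - 12 (candidates must divide 12; re-test x = 2 first in case it repeats).
Test x = 2: value = 0 ✓, so (x - 2) is a factor.
Synthetic division by (x - 2): bring down 1; 1(2) + 3 = 5; 5(2) - 4 = 6; 6(2) - 12 = 0 → quotient x^2 + 5x + 6, remainder 0.
Solve the quadratic x^2 + 5x + 6 = 0: discriminant = 5^2 - 4(1)(6) = 25 - 24 = 1.
sqrt(1) = 1, so x = (-5 ± 1)/2: x = -2 or x = -3.
Collecting all roots found:

x = -3, x = -2, x = 2 (multiplicity 2)


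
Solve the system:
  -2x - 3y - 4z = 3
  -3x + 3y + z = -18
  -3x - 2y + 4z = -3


Using Cramer's rule. Expand each determinant along the first row.
D  = (-2)*[3*4 - 1*(-2)] - (-3)*[(-3)*4 - 1*(-3)] + (-4)*[(-3)*(-2) - 3*(-3)]
  = (-2)*(14) - (-3)*(-9) + (-4)*(15) = -115
Dx = 3*[3*4 - 1*(-2)] - (-3)*[(-18)*4 - 1*(-3)] + (-4)*[(-18)*(-2) - 3*(-3)]
  = 3*(14) - (-3)*(-69) + (-4)*(45) = -345
Dy = (-2)*[(-18)*4 - 1*(-3)] - 3*[(-3)*4 - 1*(-3)] + (-4)*[(-3)*(-3) - (-18)*(-3)]
  = (-2)*(-69) - 3*(-9) + (-4)*(-45) = 345
Dz = (-2)*[3*(-3) - (-18)*(-2)] - (-3)*[(-3)*(-3) - (-18)*(-3)] + 3*[(-3)*(-2) - 3*(-3)]
  = (-2)*(-45) - (-3)*(-45) + 3*(15) = 0
x = Dx/D = -345/-115 = 3, y = Dy/D = 345/-115 = -3, z = Dz/D = 0/-115 = 0
Check eq1: (-2)(3) + (-3)(-3) + (-4)(0) = 3 = 3 ✓
Check eq2: (-3)(3) + (3)(-3) + (1)(0) = -18 = -18 ✓
Check eq3: (-3)(3) + (-2)(-3) + (4)(0) = -3 = -3 ✓

x = 3, y = -3, z = 0


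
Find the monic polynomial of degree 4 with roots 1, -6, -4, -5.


A monic polynomial with roots 1, -6, -4, -5 is:
p(x) = (x - 1)(x + 6)(x + 4)(x + 5)
After multiplying by (x - 1): x - 1
After multiplying by (x + 6): x^2 + 5x - 6
After multiplying by (x + 4): x^3 + 9x^2 + 14x - 24
After multiplying by (x + 5): x^4 + 14x^3 + 59x^2 + 46x - 120

x^4 + 14x^3 + 59x^2 + 46x - 120


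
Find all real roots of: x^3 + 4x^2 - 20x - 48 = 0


Let p(x) = x^3 + 4x^2 - 20x - 48. By the rational root theorem (leading coefficient 1), any rational root is an integer divisor of 48: try ±1, ±2, ... in turn.
Test x = 1: value = -63 ≠ 0.
Test x = -1: value = -25 ≠ 0.
Test x = 2: value = -64 ≠ 0.
Test x = -2: value = 0 ✓, so (x + 2) is a factor.
Synthetic division by (x + 2): bring down 1; 1(-2) + 4 = 2; 2(-2) - 20 = -24; (-24)(-2) - 48 = 0 → quotient x^2 + 2x - 24, remainder 0.
Solve the quadratic x^2 + 2x - 24 = 0: discriminant = 2^2 - 4(1)(-24) = 4 + 96 = 100.
sqrt(100) = 10, so x = (-2 ± 10)/2: x = 4 or x = -6.

x = -6, x = -2, x = 4


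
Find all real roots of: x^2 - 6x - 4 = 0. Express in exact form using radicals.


Using the quadratic formula: x = (-b ± sqrt(b^2 - 4ac)) / (2a)
Here a = 1, b = -6, c = -4
Discriminant = b^2 - 4ac = (-6)^2 - 4(1)(-4) = 36 + 16 = 52
Since discriminant = 52 > 0, there are two real roots.
x = (6 ± 2*sqrt(13)) / 2
Simplifying: x = 3 ± sqrt(13)
Numerically: x ≈ 6.6056 or x ≈ -0.6056

x = 3 + sqrt(13) or x = 3 - sqrt(13)


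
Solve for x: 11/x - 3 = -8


Subtract -3 from both sides: 11/x = -5
Multiply both sides by x: 11 = -5 * x
Divide by -5: x = -11/5

x = -11/5


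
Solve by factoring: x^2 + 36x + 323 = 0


We need two numbers that multiply to 323 and add to 36.
Those numbers are 19 and 17 (since 19 * 17 = 323 and 19 + 17 = 36).
So x^2 + 36x + 323 = (x + 19)(x + 17) = 0
Setting each factor to zero: x = -19 or x = -17

x = -19, x = -17


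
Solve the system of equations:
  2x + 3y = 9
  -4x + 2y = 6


Using Cramer's rule:
Determinant D = (2)(2) - (-4)(3) = 4 + 12 = 16
Dx = (9)(2) - (6)(3) = 18 - 18 = 0
Dy = (2)(6) - (-4)(9) = 12 + 36 = 48
x = Dx/D = 0/16 = 0
y = Dy/D = 48/16 = 3

x = 0, y = 3


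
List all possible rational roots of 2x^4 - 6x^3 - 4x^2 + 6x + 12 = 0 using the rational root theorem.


Rational root theorem: possible roots are ±p/q where:
  p divides the constant term (12): p ∈ {1, 2, 3, 4, 6, 12}
  q divides the leading coefficient (2): q ∈ {1, 2}

All possible rational roots: -12, -6, -4, -3, -2, -3/2, -1, -1/2, 1/2, 1, 3/2, 2, 3, 4, 6, 12

-12, -6, -4, -3, -2, -3/2, -1, -1/2, 1/2, 1, 3/2, 2, 3, 4, 6, 12


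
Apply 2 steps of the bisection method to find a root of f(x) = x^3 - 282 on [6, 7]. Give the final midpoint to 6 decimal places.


f(x) = x^3 - 282
f(6) = -66 < 0
f(7) = 61 > 0

Step 1: midpoint = (6.000000 + 7.000000)/2 = 6.500000
  f(6.500000) = -7.375000
  f(mid) < 0, so root is in [6.500000, 7.000000]

Step 2: midpoint = (6.500000 + 7.000000)/2 = 6.750000
  f(6.750000) = 25.546875
  f(mid) > 0, so root is in [6.500000, 6.750000]

midpoint = 6.750000


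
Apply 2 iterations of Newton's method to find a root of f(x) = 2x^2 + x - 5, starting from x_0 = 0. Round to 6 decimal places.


Newton's method: x_(n+1) = x_n - f(x_n)/f'(x_n)
f(x) = 2x^2 + x - 5
f'(x) = 4x + 1

Iteration 1:
  f(0.000000) = -5.000000
  f'(0.000000) = 1.000000
  x_1 = 0.000000 - (-5.000000)/(1.000000) = 5.000000

Iteration 2:
  f(5.000000) = 50.000000
  f'(5.000000) = 21.000000
  x_2 = 5.000000 - (50.000000)/(21.000000) = 2.619048

x_2 = 2.619048


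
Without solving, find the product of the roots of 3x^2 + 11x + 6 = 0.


By Vieta's formulas for ax^2 + bx + c = 0:
  Sum of roots = -b/a
  Product of roots = c/a

Here a = 3, b = 11, c = 6
Sum = -(11)/3 = -11/3
Product = 6/3 = 2

Product = 2


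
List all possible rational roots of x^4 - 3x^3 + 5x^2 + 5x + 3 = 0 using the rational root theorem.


Rational root theorem: possible roots are ±p/q where:
  p divides the constant term (3): p ∈ {1, 3}
  q divides the leading coefficient (1): q ∈ {1}

All possible rational roots: -3, -1, 1, 3

-3, -1, 1, 3


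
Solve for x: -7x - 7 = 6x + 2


Starting with: -7x - 7 = 6x + 2
Move all x terms to left: (-7 - 6)x = 2 + 7
Simplify: -13x = 9
Divide both sides by -13: x = -9/13

x = -9/13


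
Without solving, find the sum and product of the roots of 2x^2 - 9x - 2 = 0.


By Vieta's formulas for ax^2 + bx + c = 0:
  Sum of roots = -b/a
  Product of roots = c/a

Here a = 2, b = -9, c = -2
Sum = -(-9)/2 = 9/2
Product = -2/2 = -1

Sum = 9/2, Product = -1


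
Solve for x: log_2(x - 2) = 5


Convert to exponential form: x - 2 = 2^5 = 32
x = 32 + 2 = 34
Check: log_2(34 - 2) = log_2(32) = log_2(32) = 5 ✓

x = 34


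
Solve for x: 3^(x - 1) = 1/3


Express both sides with the same base.
1/3 = 3^(-1)
Since the bases match, equate exponents: x - 1 = -1
So x = -1 - (-1) = 0

x = 0


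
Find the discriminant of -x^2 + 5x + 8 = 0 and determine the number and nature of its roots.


For ax^2 + bx + c = 0, discriminant D = b^2 - 4ac
Here a = -1, b = 5, c = 8
D = (5)^2 - 4(-1)(8) = 25 + 32 = 57

D = 57 > 0 but not a perfect square
The equation has 2 distinct real irrational roots.

Discriminant = 57, 2 distinct real irrational roots
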